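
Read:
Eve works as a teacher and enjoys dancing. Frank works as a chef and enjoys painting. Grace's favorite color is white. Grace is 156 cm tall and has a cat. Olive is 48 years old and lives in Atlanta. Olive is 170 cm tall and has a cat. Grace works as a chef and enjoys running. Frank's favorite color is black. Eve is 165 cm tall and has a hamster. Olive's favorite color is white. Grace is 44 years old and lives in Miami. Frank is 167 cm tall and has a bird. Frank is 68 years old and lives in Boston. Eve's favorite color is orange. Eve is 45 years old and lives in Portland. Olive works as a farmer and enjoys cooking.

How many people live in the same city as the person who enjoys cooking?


Person with hobby cooking is Olive, city Atlanta. Count = 1

1


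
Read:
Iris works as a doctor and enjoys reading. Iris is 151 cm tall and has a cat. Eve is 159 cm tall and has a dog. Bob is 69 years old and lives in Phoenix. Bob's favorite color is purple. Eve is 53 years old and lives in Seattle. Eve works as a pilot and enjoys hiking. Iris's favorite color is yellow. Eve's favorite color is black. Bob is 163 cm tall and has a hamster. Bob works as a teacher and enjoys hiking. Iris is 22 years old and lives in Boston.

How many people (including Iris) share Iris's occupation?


Iris is a doctor. Count = 1

1


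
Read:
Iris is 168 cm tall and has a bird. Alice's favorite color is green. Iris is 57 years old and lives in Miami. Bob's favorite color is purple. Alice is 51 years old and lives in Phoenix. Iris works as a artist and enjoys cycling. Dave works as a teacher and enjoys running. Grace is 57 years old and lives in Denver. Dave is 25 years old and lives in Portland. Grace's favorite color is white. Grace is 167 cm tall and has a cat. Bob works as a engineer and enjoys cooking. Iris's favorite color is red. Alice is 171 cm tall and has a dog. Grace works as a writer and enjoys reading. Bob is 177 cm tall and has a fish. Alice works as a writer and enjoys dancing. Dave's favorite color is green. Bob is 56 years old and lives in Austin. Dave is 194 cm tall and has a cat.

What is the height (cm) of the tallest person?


Tallest: Dave at 194 cm

194


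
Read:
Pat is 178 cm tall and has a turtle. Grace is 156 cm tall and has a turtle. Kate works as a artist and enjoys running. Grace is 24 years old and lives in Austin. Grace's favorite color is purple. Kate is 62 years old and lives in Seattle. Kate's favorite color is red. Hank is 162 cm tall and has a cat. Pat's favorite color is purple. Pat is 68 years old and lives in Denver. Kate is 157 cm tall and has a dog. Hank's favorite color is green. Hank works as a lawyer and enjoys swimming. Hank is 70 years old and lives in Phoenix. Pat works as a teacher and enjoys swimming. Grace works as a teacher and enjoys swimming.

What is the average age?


Sum=224, n=4, avg=56

56


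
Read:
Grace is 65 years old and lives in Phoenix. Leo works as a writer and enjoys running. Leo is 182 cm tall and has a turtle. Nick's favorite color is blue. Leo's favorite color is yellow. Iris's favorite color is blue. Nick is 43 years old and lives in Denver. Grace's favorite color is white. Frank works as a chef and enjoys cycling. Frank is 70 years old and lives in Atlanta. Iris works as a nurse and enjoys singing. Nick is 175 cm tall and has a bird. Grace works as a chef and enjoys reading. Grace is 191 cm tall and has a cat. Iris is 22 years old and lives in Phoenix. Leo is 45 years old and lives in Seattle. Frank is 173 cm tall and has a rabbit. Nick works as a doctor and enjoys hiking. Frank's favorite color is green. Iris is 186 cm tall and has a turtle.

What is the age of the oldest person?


Oldest: Frank at 70

70


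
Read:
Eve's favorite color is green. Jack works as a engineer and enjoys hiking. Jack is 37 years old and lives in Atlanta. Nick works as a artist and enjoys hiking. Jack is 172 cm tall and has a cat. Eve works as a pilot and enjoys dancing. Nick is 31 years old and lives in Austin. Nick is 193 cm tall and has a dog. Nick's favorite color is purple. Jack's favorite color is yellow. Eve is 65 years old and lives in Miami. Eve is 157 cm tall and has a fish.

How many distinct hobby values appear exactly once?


Unique hobby values: 1

1


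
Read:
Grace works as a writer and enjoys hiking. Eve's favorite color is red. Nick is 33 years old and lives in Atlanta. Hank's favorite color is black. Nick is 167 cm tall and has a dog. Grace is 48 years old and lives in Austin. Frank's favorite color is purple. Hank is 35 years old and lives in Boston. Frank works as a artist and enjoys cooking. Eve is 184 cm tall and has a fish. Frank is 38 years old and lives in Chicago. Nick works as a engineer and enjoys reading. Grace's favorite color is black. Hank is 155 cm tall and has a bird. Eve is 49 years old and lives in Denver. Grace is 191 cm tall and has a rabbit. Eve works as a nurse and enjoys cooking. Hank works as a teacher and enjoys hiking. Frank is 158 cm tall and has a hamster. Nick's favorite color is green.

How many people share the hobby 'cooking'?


Count: 2

2


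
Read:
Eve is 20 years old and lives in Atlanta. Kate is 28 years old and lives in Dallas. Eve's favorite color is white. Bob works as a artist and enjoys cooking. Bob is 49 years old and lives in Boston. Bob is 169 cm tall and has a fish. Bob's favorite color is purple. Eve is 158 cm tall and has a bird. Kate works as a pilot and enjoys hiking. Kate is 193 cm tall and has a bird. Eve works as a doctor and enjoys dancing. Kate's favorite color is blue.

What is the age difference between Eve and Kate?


|20 - 28| = 8

8


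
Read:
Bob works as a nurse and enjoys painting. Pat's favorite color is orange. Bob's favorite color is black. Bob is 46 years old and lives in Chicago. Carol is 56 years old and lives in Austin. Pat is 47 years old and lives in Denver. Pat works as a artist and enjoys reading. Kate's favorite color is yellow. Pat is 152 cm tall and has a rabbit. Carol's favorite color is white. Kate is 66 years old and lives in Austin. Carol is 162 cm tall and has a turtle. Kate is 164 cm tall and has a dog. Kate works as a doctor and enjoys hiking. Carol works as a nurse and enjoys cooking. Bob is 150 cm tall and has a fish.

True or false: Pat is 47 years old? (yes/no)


Pat is actually 47. yes

yes


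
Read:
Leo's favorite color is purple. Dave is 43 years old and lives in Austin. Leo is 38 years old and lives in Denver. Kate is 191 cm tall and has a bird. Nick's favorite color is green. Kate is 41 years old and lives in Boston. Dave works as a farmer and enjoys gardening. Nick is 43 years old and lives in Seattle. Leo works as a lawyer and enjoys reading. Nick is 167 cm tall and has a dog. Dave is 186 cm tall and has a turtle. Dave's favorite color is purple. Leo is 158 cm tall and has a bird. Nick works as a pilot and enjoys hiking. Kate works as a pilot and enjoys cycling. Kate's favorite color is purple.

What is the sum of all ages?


38+43+43+41 = 165

165


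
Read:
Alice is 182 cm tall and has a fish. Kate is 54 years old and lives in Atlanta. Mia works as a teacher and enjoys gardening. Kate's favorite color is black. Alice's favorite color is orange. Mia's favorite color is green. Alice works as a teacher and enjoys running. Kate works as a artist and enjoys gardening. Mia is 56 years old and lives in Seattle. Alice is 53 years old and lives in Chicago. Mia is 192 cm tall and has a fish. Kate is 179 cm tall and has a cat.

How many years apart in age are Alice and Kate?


53 vs 54, diff = 1

1


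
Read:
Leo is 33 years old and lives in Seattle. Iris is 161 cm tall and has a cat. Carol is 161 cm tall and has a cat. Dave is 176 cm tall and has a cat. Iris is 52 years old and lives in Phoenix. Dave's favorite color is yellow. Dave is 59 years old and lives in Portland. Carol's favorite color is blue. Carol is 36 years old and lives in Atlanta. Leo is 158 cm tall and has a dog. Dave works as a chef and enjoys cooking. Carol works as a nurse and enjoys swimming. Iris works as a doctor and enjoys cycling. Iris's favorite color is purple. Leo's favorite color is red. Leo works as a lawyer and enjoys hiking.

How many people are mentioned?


People: Carol, Iris, Leo, Dave. Count = 4

4


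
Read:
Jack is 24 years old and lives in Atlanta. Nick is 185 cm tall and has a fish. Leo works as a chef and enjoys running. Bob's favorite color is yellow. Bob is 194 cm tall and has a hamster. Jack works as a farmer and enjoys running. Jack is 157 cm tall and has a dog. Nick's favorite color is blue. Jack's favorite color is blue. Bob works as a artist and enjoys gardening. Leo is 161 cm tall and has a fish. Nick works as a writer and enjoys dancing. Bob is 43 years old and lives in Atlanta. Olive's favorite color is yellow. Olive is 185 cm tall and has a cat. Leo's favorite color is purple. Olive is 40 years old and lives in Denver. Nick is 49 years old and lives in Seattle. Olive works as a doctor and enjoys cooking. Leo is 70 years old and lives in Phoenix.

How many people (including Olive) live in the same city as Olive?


Olive lives in Denver. Count = 1

1


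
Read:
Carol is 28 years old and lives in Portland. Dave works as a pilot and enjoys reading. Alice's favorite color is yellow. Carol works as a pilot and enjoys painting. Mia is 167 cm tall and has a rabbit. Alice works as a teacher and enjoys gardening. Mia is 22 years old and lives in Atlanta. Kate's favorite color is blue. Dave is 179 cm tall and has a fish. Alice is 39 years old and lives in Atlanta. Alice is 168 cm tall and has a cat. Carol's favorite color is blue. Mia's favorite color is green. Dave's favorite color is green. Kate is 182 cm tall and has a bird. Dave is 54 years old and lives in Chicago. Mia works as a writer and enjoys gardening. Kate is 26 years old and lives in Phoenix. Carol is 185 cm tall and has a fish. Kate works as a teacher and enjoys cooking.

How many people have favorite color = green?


Count: 2

2


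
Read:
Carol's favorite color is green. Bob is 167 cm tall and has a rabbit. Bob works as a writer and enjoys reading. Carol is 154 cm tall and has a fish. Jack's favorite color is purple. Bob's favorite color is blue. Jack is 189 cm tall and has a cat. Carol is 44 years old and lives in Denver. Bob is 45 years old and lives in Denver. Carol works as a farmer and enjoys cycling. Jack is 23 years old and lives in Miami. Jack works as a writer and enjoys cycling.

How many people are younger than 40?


Filter: 1

1


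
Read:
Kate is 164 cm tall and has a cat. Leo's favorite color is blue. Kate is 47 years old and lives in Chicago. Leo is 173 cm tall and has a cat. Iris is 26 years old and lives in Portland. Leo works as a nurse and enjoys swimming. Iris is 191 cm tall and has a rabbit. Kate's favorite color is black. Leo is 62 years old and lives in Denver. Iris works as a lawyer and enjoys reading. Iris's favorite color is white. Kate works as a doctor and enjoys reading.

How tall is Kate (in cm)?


Kate is 164 cm tall

164


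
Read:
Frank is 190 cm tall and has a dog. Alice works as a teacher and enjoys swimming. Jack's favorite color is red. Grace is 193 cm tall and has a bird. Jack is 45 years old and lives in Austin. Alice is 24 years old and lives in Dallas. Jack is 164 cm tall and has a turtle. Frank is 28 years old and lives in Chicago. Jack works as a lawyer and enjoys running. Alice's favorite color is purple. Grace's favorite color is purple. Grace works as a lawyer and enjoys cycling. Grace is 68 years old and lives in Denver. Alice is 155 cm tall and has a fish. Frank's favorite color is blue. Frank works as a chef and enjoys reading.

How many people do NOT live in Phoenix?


Not in Phoenix: 4

4


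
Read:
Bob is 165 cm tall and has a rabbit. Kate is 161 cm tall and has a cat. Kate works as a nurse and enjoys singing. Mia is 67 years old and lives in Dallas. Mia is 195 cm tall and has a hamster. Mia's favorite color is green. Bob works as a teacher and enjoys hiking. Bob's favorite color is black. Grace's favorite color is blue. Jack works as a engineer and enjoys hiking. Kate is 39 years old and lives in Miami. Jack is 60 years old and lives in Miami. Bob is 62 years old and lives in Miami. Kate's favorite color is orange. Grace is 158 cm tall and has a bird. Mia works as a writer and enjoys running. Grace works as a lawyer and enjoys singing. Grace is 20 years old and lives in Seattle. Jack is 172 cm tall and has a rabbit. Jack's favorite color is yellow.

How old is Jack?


Jack is 60 years old

60


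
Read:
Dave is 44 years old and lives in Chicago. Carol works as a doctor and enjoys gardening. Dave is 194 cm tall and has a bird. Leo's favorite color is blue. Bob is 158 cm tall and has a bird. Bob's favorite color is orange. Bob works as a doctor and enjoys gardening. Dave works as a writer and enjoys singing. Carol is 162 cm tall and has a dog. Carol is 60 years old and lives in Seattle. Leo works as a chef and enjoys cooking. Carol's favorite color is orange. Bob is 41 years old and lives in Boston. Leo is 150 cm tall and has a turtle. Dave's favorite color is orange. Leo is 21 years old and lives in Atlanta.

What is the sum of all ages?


60+41+21+44 = 166

166


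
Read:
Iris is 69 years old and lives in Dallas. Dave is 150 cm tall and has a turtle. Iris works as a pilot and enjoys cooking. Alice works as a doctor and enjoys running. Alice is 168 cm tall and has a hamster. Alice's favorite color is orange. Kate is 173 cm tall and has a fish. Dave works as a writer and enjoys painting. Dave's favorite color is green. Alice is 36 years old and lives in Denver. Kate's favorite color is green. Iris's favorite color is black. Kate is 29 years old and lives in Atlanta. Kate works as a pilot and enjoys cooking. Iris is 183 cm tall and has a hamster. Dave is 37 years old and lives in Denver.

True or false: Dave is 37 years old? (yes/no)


Dave is actually 37. yes

yes


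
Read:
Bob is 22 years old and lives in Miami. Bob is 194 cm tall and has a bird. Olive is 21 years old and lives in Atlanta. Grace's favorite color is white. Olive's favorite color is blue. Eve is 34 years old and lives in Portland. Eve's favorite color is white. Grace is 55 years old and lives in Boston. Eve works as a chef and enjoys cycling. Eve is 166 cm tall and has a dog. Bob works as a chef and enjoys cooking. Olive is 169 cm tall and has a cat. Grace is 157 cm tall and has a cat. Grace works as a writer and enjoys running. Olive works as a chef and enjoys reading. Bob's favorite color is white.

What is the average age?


Sum=132, n=4, avg=33

33


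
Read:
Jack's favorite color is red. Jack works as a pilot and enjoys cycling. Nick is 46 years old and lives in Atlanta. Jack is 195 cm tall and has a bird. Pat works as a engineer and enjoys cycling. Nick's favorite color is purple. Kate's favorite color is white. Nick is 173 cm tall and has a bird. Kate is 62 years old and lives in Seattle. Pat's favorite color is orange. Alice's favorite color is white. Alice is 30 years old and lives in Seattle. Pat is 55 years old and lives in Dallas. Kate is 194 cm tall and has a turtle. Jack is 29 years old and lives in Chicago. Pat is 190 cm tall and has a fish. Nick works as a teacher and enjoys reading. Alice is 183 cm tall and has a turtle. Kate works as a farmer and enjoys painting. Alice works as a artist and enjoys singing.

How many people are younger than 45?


Filter: 2

2


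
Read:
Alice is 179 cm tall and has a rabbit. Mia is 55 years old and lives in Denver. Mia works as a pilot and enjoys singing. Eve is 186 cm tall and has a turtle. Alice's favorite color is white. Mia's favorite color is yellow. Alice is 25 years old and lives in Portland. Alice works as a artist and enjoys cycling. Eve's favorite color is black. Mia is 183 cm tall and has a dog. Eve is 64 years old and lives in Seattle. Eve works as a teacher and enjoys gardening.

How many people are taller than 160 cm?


Taller than 160: 3

3


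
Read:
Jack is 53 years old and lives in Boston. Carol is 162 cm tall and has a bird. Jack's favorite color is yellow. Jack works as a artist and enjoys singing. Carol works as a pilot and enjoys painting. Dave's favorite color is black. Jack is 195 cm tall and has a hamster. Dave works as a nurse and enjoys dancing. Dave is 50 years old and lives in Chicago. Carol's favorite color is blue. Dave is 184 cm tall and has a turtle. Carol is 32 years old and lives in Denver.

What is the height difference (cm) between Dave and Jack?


|184 - 195| = 11

11


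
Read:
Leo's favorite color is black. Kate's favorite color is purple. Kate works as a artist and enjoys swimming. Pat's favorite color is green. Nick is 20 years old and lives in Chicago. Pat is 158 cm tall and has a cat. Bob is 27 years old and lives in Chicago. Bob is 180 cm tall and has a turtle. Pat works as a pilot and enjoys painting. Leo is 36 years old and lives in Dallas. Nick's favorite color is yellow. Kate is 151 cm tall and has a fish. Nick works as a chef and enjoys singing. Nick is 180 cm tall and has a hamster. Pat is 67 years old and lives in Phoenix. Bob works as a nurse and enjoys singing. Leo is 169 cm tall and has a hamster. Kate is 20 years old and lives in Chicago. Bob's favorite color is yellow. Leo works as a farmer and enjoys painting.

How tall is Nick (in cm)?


Nick is 180 cm tall

180


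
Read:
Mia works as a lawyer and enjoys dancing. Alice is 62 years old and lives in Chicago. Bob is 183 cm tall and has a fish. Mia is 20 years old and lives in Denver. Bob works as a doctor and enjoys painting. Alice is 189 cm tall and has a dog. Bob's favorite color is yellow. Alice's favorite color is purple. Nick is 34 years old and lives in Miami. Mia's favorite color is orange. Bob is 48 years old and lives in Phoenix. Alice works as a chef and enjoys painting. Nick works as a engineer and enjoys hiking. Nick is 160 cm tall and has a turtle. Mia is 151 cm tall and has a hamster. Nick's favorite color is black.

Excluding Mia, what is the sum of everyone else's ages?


Sum (excluding Mia): 144

144


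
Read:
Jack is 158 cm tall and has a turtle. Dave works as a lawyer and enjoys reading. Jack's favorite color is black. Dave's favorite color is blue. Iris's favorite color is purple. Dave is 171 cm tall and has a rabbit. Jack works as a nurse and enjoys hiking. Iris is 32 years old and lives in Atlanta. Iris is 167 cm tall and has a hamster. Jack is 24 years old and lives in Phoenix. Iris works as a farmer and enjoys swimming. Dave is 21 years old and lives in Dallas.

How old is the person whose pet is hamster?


Person with pet=hamster is Iris, age 32

32


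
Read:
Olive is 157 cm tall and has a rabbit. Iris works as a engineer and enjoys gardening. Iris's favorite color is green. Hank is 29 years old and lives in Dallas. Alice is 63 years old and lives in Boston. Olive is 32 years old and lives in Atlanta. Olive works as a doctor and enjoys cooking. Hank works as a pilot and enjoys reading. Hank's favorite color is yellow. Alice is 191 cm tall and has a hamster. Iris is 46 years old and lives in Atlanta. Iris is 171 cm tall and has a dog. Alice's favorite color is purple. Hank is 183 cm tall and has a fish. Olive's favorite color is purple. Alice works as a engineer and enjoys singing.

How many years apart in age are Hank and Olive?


29 vs 32, diff = 3

3


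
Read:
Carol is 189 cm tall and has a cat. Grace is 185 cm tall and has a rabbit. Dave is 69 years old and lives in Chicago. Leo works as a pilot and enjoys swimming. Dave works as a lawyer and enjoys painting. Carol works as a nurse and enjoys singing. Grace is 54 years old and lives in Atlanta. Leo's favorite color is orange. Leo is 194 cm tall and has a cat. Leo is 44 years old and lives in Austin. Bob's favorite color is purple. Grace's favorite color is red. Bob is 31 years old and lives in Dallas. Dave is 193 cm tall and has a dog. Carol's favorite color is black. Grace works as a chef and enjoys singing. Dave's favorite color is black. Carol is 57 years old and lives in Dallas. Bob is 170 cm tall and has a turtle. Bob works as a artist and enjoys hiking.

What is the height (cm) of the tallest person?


Tallest: Leo at 194 cm

194


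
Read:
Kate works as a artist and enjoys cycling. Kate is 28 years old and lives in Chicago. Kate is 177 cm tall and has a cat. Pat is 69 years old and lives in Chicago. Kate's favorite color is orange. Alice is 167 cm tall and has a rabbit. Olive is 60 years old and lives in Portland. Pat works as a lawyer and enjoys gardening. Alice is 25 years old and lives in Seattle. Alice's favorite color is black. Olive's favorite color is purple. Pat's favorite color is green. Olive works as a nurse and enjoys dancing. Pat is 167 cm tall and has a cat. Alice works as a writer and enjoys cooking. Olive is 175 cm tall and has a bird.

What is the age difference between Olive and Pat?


|60 - 69| = 9

9


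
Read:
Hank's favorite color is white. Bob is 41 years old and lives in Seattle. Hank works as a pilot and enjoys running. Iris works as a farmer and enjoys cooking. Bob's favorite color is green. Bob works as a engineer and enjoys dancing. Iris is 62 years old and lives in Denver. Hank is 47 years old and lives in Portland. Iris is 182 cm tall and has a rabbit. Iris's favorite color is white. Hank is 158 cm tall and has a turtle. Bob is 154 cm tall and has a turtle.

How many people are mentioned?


People: Iris, Bob, Hank. Count = 3

3


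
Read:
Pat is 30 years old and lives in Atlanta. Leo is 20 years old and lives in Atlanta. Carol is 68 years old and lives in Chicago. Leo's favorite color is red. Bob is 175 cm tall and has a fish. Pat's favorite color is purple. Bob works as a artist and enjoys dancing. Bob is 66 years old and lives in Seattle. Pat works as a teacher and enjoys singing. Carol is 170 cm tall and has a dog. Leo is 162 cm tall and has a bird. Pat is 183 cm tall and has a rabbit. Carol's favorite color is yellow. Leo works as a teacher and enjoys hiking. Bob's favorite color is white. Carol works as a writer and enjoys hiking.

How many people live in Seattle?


Count in Seattle: 1

1


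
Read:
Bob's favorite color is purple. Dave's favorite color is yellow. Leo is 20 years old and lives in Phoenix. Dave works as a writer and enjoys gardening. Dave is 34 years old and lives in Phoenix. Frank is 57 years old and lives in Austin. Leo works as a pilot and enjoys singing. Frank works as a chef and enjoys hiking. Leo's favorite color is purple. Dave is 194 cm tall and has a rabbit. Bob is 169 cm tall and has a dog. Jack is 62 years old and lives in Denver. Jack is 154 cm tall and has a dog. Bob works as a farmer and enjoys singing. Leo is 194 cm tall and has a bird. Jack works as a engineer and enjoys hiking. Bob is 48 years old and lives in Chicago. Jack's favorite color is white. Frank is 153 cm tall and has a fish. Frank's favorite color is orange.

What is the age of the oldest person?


Oldest: Jack at 62

62


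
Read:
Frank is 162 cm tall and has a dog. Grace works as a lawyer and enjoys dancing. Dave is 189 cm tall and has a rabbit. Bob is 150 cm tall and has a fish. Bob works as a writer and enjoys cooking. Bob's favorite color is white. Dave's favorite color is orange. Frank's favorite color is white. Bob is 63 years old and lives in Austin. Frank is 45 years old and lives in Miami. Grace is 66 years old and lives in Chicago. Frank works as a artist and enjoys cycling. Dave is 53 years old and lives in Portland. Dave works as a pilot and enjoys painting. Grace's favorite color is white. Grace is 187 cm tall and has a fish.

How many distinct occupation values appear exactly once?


Unique occupation values: 4

4


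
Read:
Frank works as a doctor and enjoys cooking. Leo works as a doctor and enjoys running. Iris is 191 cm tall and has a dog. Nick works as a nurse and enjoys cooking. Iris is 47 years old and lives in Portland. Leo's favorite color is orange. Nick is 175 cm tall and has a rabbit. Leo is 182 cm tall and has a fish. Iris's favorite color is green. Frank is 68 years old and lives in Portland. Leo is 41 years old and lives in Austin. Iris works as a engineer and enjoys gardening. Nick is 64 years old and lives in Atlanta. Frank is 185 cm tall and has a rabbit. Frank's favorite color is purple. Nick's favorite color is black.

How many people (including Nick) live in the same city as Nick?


Nick lives in Atlanta. Count = 1

1


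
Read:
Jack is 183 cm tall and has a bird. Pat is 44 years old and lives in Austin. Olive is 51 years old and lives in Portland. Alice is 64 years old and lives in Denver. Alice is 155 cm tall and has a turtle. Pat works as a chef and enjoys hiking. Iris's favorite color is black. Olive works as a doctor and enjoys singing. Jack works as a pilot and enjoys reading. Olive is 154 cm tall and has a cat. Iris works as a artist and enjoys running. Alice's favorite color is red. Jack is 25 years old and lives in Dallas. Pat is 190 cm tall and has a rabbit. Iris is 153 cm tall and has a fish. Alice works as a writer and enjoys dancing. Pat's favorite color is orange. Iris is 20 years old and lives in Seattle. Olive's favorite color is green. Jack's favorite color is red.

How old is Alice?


Alice is 64 years old

64


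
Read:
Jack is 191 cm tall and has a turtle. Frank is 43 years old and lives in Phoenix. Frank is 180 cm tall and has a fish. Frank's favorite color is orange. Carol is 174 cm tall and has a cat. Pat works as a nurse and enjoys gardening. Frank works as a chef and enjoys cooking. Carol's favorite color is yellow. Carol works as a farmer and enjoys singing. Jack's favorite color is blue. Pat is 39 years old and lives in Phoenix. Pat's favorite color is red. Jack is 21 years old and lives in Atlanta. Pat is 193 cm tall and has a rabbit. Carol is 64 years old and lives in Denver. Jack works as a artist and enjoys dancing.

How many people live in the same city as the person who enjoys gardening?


Person with hobby gardening is Pat, city Phoenix. Count = 2

2


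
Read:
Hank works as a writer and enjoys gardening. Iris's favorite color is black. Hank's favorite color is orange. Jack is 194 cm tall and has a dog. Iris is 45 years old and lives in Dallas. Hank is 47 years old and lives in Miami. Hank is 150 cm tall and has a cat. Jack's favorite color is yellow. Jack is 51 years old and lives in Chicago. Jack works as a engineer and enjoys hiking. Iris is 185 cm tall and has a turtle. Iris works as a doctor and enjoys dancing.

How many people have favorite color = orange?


Count: 1

1


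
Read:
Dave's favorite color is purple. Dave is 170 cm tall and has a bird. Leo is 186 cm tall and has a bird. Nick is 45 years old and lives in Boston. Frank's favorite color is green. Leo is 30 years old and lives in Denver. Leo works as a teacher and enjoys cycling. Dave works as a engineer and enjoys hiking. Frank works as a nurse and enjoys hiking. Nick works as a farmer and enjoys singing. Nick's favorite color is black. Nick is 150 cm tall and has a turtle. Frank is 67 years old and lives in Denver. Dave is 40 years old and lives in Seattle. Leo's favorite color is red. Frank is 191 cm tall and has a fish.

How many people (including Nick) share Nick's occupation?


Nick is a farmer. Count = 1

1


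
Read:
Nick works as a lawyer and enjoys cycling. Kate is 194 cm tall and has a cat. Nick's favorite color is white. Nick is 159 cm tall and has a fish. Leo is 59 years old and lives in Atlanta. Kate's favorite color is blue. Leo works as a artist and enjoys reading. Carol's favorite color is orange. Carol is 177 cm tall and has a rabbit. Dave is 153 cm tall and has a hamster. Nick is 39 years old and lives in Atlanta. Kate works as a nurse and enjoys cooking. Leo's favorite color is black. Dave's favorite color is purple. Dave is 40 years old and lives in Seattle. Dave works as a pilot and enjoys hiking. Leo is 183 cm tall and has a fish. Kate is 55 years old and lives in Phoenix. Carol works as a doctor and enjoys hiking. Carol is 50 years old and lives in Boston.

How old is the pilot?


The pilot is Dave, age 40

40


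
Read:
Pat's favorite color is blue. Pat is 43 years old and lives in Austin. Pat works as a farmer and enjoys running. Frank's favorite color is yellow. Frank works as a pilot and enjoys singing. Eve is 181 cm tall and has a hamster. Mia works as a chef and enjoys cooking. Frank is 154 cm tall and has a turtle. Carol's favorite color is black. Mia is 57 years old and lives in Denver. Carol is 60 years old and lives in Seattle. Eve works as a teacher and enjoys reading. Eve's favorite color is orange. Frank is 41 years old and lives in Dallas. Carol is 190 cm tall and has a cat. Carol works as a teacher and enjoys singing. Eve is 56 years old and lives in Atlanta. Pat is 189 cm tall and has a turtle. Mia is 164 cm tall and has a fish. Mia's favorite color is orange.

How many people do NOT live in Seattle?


Not in Seattle: 4

4


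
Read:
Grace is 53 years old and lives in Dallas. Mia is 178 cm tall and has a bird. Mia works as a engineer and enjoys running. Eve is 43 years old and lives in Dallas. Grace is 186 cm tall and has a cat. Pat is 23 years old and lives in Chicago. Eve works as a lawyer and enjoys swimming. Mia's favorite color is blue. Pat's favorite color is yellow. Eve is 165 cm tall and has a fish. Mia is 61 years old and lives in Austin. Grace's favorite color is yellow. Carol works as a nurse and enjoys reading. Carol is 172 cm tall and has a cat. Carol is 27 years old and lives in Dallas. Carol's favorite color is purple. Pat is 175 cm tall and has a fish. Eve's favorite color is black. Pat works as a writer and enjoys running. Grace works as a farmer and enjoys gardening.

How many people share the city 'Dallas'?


Count: 3

3


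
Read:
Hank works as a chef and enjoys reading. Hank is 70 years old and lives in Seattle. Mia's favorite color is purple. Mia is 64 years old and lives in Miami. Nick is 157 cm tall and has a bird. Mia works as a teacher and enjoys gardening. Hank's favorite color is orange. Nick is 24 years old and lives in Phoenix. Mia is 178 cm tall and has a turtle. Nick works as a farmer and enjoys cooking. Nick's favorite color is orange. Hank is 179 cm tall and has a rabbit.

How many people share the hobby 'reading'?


Count: 1

1


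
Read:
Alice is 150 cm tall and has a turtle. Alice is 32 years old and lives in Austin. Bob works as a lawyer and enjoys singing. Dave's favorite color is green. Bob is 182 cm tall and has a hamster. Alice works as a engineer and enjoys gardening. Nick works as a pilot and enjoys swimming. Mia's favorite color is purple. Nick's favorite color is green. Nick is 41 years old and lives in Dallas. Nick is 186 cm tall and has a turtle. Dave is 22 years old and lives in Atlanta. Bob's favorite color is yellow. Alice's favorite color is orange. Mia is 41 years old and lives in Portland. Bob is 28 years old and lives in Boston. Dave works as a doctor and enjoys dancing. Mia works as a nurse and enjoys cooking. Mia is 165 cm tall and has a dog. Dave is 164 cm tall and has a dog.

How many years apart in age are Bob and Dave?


28 vs 22, diff = 6

6


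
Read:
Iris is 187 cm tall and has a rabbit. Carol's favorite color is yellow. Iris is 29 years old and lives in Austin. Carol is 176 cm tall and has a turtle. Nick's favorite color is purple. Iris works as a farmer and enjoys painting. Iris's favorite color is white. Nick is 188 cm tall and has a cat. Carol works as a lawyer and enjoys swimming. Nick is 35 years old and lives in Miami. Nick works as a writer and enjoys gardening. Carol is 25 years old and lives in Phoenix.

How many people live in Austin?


Count in Austin: 1

1


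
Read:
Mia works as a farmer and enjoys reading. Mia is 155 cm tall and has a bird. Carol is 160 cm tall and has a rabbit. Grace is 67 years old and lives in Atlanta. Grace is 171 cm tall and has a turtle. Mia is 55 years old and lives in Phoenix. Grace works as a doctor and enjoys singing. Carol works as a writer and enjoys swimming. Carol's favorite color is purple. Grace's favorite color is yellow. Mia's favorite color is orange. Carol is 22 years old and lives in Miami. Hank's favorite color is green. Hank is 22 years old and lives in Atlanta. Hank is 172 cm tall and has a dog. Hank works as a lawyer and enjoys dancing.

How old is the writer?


The writer is Carol, age 22

22


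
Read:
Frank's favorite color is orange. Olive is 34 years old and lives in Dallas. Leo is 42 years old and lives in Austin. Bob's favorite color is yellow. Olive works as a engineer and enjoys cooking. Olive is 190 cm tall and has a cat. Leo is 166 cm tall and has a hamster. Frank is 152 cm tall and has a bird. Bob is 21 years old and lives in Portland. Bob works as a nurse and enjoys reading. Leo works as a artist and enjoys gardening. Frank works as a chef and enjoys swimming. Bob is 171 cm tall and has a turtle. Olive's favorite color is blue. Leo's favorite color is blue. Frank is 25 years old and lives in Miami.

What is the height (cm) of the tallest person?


Tallest: Olive at 190 cm

190


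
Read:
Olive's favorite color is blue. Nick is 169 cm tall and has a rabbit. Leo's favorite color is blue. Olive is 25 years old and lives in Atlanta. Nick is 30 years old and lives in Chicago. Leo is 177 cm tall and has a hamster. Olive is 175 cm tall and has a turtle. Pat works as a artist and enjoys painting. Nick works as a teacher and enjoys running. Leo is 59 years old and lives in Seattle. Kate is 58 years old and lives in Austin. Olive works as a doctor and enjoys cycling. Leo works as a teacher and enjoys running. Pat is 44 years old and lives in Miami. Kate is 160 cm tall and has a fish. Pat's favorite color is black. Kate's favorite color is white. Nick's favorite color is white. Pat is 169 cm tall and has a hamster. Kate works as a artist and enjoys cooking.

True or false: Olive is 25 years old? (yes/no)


Olive is actually 25. yes

yes


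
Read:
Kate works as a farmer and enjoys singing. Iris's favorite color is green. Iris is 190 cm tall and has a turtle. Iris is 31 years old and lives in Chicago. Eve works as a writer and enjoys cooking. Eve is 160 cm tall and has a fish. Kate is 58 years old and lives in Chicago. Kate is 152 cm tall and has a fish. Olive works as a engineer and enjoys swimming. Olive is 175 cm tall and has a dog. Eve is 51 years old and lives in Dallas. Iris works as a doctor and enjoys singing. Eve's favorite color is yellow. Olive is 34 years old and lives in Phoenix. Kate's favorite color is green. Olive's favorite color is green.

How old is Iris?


Iris is 31 years old

31


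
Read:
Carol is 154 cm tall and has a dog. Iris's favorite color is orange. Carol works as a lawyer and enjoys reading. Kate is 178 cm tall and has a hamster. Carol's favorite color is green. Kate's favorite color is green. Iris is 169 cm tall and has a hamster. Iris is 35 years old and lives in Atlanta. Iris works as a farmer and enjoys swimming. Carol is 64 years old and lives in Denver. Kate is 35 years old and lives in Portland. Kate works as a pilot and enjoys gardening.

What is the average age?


Sum=134, n=3, avg=44.67

44.67


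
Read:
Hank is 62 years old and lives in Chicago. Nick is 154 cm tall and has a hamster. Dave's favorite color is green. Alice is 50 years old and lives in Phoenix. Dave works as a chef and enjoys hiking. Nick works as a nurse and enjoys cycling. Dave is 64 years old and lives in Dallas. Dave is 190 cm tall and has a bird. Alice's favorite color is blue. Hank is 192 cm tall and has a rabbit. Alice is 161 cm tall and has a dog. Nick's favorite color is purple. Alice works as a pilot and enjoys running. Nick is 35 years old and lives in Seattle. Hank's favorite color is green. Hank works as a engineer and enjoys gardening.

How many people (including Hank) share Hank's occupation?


Hank is a engineer. Count = 1

1


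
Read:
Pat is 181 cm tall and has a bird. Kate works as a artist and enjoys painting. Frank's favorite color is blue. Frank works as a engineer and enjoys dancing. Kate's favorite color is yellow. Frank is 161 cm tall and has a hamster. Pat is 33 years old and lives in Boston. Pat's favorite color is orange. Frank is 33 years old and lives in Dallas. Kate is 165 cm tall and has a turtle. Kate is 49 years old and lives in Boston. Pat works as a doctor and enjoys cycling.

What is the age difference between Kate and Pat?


|49 - 33| = 16

16


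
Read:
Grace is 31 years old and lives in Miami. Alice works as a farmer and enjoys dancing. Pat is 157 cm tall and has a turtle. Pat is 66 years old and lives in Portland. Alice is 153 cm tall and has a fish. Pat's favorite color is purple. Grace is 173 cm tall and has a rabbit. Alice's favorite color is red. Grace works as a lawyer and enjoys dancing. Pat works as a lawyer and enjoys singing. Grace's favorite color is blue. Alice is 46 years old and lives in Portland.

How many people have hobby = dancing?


Count: 2

2


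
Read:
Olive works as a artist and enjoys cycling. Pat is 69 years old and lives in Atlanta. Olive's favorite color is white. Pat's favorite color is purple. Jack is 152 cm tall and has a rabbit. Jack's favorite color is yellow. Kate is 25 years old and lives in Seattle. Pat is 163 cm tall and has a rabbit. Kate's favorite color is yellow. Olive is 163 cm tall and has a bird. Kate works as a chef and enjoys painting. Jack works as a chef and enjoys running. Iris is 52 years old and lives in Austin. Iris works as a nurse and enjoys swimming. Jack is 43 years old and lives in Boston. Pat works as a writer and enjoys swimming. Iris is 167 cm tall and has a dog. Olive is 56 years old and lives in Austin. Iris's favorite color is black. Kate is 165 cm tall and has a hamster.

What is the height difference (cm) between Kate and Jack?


|165 - 152| = 13

13


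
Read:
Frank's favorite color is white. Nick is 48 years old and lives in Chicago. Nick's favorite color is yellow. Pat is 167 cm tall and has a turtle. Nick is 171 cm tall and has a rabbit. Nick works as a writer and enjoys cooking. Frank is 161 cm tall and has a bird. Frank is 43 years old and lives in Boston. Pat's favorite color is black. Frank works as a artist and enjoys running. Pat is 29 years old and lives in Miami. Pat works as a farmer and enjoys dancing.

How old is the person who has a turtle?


Person with turtle is Pat, age 29

29


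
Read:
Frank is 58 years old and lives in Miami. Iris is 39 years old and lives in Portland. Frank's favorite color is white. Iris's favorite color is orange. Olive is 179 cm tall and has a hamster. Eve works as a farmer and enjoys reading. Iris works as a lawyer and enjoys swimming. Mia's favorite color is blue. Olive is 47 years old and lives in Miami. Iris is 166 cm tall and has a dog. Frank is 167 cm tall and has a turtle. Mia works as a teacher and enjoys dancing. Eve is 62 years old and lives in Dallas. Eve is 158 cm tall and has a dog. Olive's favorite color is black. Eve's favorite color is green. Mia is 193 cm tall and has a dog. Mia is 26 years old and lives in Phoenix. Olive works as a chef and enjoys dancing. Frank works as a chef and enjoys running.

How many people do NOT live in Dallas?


Not in Dallas: 4

4


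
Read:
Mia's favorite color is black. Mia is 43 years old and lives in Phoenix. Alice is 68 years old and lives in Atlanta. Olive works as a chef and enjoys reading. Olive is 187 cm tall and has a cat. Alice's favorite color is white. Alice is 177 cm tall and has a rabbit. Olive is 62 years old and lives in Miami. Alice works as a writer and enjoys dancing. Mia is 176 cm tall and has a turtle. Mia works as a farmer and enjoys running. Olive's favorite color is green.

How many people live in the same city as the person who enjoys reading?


Person with hobby reading is Olive, city Miami. Count = 1

1


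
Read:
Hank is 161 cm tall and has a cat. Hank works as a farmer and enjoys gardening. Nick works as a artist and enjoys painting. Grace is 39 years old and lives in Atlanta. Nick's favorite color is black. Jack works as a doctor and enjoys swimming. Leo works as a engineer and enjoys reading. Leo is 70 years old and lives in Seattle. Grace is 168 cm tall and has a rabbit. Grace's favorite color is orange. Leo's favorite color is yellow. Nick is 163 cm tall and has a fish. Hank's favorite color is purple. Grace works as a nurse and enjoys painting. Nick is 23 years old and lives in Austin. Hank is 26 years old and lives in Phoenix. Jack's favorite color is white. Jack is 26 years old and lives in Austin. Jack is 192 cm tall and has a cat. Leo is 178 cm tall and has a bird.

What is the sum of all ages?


39+26+70+26+23 = 184

184
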